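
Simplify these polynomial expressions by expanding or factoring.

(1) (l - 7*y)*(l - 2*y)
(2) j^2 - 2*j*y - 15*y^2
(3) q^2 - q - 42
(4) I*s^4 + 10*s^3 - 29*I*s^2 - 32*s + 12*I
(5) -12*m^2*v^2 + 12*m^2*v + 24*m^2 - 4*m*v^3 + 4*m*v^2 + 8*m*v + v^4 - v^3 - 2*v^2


(1) = l^2 - 9*l*y + 14*y^2
(2) = (j - 5*y)*(j + 3*y)
(3) = (q - 7)*(q + 6)
(4) = (s - 6*I)*(s - 2*I)*(s - I)*(I*s + 1)
(5) = (-6*m + v)*(2*m + v)*(v - 2)*(v + 1)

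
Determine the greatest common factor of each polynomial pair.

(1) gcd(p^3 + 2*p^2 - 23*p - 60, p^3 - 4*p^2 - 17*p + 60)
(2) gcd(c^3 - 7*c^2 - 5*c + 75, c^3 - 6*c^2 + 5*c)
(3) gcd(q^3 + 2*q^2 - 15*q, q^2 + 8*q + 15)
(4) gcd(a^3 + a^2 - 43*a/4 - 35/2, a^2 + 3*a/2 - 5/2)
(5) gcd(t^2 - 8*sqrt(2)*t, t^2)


(1) = gcd((p - 5)*(p + 3)*(p + 4), (p - 5)*(p - 3)*(p + 4)) = p^2 - p - 20
(2) = c - 5
(3) = gcd(q*(q - 3)*(q + 5), (q + 3)*(q + 5)) = q + 5
(4) = gcd((a - 7/2)*(a + 2)*(a + 5/2), (a - 1)*(a + 5/2)) = a + 5/2
(5) = t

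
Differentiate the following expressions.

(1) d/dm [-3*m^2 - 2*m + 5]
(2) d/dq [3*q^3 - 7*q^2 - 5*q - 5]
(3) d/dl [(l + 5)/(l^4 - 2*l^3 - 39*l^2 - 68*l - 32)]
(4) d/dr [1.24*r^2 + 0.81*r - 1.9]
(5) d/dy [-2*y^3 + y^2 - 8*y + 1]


(1) = -6*m - 2
(2) = 9*q^2 - 14*q - 5
(3) = (-3*l^3 - 13*l^2 + 82*l + 308)/(l^7 - 5*l^6 - 69*l^5 + 89*l^4 + 1640*l^3 + 3792*l^2 + 3328*l + 1024)
(4) = 2.48*r + 0.81
(5) = -6*y^2 + 2*y - 8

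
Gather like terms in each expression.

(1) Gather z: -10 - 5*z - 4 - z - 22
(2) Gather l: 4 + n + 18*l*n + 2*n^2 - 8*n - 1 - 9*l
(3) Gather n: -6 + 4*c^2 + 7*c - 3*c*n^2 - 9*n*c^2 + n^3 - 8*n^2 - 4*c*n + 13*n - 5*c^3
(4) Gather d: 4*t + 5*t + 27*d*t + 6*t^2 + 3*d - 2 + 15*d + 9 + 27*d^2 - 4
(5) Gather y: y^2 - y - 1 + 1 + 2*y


(1) = -6*z - 36
(2) = l*(18*n - 9) + 2*n^2 - 7*n + 3
(3) = -5*c^3 + 4*c^2 + 7*c + n^3 + n^2*(-3*c - 8) + n*(-9*c^2 - 4*c + 13) - 6
(4) = 27*d^2 + d*(27*t + 18) + 6*t^2 + 9*t + 3
(5) = y^2 + y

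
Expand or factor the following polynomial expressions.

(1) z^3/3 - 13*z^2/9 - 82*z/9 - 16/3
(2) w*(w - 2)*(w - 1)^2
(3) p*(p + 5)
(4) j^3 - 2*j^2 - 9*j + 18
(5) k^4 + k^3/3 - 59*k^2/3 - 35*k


(1) = (z/3 + 1)*(z - 8)*(z + 2/3)
(2) = w^4 - 4*w^3 + 5*w^2 - 2*w
(3) = p^2 + 5*p
(4) = (j - 3)*(j - 2)*(j + 3)
(5) = k*(k - 5)*(k + 7/3)*(k + 3)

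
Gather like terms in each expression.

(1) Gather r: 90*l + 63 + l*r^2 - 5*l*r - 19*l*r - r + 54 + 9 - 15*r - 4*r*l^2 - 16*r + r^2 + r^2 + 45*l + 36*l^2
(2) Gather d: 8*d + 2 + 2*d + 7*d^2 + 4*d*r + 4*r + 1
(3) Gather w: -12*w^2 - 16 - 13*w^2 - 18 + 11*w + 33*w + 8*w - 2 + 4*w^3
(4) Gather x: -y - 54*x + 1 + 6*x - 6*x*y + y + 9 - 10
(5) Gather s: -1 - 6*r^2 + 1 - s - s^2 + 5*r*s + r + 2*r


(1) = 36*l^2 + 135*l + r^2*(l + 2) + r*(-4*l^2 - 24*l - 32) + 126
(2) = 7*d^2 + d*(4*r + 10) + 4*r + 3
(3) = 4*w^3 - 25*w^2 + 52*w - 36
(4) = x*(-6*y - 48)
(5) = -6*r^2 + 3*r - s^2 + s*(5*r - 1)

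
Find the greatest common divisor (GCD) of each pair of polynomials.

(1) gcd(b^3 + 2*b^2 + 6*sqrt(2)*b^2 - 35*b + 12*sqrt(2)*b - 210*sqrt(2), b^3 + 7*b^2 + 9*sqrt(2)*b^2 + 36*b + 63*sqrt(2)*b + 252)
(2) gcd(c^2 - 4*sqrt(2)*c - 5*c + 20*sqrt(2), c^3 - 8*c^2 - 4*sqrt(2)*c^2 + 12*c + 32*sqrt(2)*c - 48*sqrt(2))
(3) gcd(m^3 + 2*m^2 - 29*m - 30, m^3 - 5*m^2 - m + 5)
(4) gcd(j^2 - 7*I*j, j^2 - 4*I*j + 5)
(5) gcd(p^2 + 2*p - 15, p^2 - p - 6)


(1) = b^2 + b*(7 + 6*sqrt(2)) + 42*sqrt(2)
(2) = gcd((c - 5)*(c - 4*sqrt(2)), (c - 6)*(c - 2)*(c - 4*sqrt(2))) = c - 4*sqrt(2)
(3) = m^2 - 4*m - 5
(4) = 1
(5) = gcd((p - 3)*(p + 5), (p - 3)*(p + 2)) = p - 3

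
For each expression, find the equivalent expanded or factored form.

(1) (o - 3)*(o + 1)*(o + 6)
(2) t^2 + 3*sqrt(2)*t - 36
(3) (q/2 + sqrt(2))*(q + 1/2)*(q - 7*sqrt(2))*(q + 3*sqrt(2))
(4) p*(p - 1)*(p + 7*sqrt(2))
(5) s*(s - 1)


(1) = o^3 + 4*o^2 - 15*o - 18
(2) = (t - 3*sqrt(2))*(t + 6*sqrt(2))
(3) = q^4/2 - sqrt(2)*q^3 + q^3/4 - 29*q^2 - sqrt(2)*q^2/2 - 42*sqrt(2)*q - 29*q/2 - 21*sqrt(2)
(4) = p^3 - p^2 + 7*sqrt(2)*p^2 - 7*sqrt(2)*p
(5) = s^2 - s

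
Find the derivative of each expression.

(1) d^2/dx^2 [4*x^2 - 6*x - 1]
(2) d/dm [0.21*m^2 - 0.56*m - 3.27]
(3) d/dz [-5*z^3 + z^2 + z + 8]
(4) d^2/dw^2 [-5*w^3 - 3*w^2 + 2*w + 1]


(1) = 8
(2) = 0.42*m - 0.56
(3) = -15*z^2 + 2*z + 1
(4) = -30*w - 6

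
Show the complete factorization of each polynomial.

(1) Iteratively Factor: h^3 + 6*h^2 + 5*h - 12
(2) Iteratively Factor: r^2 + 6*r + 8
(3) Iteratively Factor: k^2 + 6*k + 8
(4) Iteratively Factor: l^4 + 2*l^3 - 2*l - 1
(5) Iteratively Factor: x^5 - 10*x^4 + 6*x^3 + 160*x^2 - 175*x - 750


(1) = (h + 4)*(h^2 + 2*h - 3) = (h - 1)*(h + 4)*(h + 3)
(2) = (r + 4)*(r + 2)
(3) = (k + 4)*(k + 2)
(4) = (l - 1)*(l^3 + 3*l^2 + 3*l + 1) = (l - 1)*(l + 1)*(l^2 + 2*l + 1) = (l - 1)*(l + 1)^2*(l + 1)
(5) = (x - 5)*(x^4 - 5*x^3 - 19*x^2 + 65*x + 150) = (x - 5)^2*(x^3 - 19*x - 30) = (x - 5)^2*(x + 3)*(x^2 - 3*x - 10) = (x - 5)^3*(x + 3)*(x + 2)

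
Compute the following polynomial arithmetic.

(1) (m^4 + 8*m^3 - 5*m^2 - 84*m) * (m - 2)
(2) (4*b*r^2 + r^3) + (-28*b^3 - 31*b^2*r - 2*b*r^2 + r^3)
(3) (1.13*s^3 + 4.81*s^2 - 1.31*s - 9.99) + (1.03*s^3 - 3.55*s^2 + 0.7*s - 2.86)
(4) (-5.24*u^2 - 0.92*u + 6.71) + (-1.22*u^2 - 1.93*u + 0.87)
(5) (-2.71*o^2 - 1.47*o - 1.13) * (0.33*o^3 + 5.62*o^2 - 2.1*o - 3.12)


(1) = m^5 + 6*m^4 - 21*m^3 - 74*m^2 + 168*m
(2) = -28*b^3 - 31*b^2*r + 2*b*r^2 + 2*r^3
(3) = 2.16*s^3 + 1.26*s^2 - 0.61*s - 12.85
(4) = -6.46*u^2 - 2.85*u + 7.58
(5) = -0.8943*o^5 - 15.7153*o^4 - 2.9433*o^3 + 5.1916*o^2 + 6.9594*o + 3.5256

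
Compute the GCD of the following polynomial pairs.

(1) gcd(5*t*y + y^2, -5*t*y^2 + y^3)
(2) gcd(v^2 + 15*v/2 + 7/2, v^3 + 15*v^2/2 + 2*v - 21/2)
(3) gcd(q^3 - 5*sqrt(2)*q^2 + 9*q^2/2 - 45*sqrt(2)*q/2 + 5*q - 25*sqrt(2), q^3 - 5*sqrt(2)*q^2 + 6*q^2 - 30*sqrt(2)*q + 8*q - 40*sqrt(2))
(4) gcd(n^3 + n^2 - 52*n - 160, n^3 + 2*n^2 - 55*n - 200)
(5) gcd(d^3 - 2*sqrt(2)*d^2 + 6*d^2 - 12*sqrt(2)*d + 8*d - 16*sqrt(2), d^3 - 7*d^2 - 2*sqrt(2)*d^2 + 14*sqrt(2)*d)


(1) = y
(2) = gcd((v + 1/2)*(v + 7), (v - 1)*(v + 3/2)*(v + 7)) = v + 7
(3) = q^2 + q*(2 - 5*sqrt(2)) - 10*sqrt(2)
(4) = gcd((n - 8)*(n + 4)*(n + 5), (n - 8)*(n + 5)^2) = n^2 - 3*n - 40
(5) = d - 2*sqrt(2)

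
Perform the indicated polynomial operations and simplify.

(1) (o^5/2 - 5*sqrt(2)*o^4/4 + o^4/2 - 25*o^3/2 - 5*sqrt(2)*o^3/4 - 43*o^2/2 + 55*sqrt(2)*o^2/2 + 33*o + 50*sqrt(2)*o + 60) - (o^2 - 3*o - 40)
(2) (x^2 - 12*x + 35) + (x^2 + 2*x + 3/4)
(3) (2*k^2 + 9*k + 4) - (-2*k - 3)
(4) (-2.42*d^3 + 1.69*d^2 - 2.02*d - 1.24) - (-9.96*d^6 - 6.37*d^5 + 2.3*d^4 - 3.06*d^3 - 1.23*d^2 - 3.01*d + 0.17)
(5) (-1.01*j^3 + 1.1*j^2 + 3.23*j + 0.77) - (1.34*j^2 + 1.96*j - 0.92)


(1) = o^5/2 - 5*sqrt(2)*o^4/4 + o^4/2 - 25*o^3/2 - 5*sqrt(2)*o^3/4 - 45*o^2/2 + 55*sqrt(2)*o^2/2 + 36*o + 50*sqrt(2)*o + 100
(2) = 2*x^2 - 10*x + 143/4
(3) = 2*k^2 + 11*k + 7
(4) = 9.96*d^6 + 6.37*d^5 - 2.3*d^4 + 0.64*d^3 + 2.92*d^2 + 0.99*d - 1.41
(5) = -1.01*j^3 - 0.24*j^2 + 1.27*j + 1.69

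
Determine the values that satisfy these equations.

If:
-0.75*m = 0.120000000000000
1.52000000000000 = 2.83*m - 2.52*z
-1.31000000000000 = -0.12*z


Then:
No Solution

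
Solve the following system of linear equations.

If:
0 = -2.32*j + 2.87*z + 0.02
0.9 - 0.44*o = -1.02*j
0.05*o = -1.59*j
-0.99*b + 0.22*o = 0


Then:
b = 0.42
j = -0.06
o = 1.91
z = -0.06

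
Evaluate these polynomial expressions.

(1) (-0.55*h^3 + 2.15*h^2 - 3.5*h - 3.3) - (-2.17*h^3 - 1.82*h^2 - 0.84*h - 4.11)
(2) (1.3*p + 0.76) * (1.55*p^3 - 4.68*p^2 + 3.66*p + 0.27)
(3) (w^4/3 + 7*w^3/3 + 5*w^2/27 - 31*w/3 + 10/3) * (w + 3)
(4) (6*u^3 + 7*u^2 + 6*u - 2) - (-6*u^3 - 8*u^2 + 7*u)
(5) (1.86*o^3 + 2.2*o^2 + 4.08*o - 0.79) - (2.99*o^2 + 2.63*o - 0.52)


(1) = 1.62*h^3 + 3.97*h^2 - 2.66*h + 0.81
(2) = 2.015*p^4 - 4.906*p^3 + 1.2012*p^2 + 3.1326*p + 0.2052
(3) = w^5/3 + 10*w^4/3 + 194*w^3/27 - 88*w^2/9 - 83*w/3 + 10
(4) = 12*u^3 + 15*u^2 - u - 2
(5) = 1.86*o^3 - 0.79*o^2 + 1.45*o - 0.27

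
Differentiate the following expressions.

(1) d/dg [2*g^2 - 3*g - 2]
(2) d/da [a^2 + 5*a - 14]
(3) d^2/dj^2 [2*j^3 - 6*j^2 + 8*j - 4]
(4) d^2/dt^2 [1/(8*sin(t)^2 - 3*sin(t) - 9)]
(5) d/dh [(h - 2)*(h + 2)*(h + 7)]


(1) = 4*g - 3
(2) = 2*a + 5
(3) = 12*j - 12
(4) = (256*sin(t)^4 - 72*sin(t)^3 - 87*sin(t)^2 + 117*sin(t) - 162)/(-8*sin(t)^2 + 3*sin(t) + 9)^3
(5) = 3*h^2 + 14*h - 4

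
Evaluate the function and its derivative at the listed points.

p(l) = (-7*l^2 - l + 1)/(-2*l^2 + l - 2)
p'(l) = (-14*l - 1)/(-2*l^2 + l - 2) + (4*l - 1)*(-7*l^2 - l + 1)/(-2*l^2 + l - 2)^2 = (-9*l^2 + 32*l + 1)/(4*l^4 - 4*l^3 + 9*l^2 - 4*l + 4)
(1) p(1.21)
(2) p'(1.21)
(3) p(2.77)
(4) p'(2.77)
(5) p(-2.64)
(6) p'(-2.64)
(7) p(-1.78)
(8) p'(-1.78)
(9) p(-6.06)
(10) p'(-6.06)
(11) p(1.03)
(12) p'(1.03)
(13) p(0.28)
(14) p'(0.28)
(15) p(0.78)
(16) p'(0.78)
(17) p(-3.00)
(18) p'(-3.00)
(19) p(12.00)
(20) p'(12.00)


(1) = 2.81
(2) = 1.92
(3) = 3.81
(4) = 0.10
(5) = 2.43
(6) = -0.42
(7) = 1.92
(8) = -0.83
(9) = 3.07
(10) = -0.08
(11) = 2.41
(12) = 2.55
(13) = -0.09
(14) = 2.63
(15) = 1.66
(16) = 3.45
(17) = 2.57
(18) = -0.33
(19) = 3.67
(20) = -0.01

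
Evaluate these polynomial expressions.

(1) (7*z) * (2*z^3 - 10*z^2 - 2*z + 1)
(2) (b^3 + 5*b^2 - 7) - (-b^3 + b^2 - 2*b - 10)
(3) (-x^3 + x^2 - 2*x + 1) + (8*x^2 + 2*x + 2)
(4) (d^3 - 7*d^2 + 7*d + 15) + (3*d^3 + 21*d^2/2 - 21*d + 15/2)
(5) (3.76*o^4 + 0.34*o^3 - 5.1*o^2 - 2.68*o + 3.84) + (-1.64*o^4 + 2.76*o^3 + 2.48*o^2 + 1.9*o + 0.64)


(1) = 14*z^4 - 70*z^3 - 14*z^2 + 7*z
(2) = 2*b^3 + 4*b^2 + 2*b + 3
(3) = -x^3 + 9*x^2 + 3
(4) = 4*d^3 + 7*d^2/2 - 14*d + 45/2
(5) = 2.12*o^4 + 3.1*o^3 - 2.62*o^2 - 0.78*o + 4.48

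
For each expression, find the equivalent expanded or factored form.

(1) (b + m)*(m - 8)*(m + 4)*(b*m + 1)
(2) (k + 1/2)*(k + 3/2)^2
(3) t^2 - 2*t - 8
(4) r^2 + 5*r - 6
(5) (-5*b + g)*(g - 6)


(1) = b^2*m^3 - 4*b^2*m^2 - 32*b^2*m + b*m^4 - 4*b*m^3 - 31*b*m^2 - 4*b*m - 32*b + m^3 - 4*m^2 - 32*m
(2) = k^3 + 7*k^2/2 + 15*k/4 + 9/8
(3) = (t - 4)*(t + 2)
(4) = (r - 1)*(r + 6)
(5) = -5*b*g + 30*b + g^2 - 6*g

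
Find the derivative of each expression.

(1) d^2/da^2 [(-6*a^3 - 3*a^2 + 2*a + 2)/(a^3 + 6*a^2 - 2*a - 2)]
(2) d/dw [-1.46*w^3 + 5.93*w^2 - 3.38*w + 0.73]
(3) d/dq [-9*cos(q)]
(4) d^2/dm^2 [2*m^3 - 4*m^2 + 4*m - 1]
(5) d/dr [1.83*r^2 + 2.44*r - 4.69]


(1) = 2*(33*a^6 - 30*a^5 - 42*a^4 - 2*a^3 + 48*a^2 - 60*a + 12)/(a^9 + 18*a^8 + 102*a^7 + 138*a^6 - 276*a^5 - 120*a^4 + 148*a^3 + 48*a^2 - 24*a - 8)
(2) = -4.38*w^2 + 11.86*w - 3.38
(3) = 9*sin(q)
(4) = 12*m - 8
(5) = 3.66*r + 2.44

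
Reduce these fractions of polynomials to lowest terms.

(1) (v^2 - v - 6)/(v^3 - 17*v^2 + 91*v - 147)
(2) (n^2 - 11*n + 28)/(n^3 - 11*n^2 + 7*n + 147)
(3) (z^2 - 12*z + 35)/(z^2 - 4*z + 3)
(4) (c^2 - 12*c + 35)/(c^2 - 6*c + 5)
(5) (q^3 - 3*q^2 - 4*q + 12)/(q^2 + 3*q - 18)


(1) = (v + 2)/(v^2 - 14*v + 49)
(2) = (n - 4)/(n^2 - 4*n - 21)
(3) = (z^2 - 12*z + 35)/(z^2 - 4*z + 3)
(4) = (c - 7)/(c - 1)
(5) = (q^2 - 4)/(q + 6)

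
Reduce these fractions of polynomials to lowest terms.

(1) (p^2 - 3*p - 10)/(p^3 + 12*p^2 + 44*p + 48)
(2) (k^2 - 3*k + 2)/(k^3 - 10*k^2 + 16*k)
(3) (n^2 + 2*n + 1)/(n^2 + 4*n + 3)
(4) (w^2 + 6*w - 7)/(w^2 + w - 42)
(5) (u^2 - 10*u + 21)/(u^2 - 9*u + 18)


(1) = (p - 5)/(p^2 + 10*p + 24)
(2) = (k - 1)/(k^2 - 8*k)
(3) = (n + 1)/(n + 3)
(4) = (w - 1)/(w - 6)
(5) = (u - 7)/(u - 6)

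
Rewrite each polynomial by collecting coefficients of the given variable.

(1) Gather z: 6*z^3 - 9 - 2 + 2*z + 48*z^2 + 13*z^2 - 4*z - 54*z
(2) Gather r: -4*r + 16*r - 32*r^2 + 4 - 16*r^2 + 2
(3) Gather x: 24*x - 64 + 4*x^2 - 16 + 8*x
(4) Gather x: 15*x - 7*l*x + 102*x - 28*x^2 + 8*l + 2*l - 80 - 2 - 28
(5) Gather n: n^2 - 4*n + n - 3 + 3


(1) = 6*z^3 + 61*z^2 - 56*z - 11
(2) = -48*r^2 + 12*r + 6
(3) = 4*x^2 + 32*x - 80
(4) = 10*l - 28*x^2 + x*(117 - 7*l) - 110
(5) = n^2 - 3*n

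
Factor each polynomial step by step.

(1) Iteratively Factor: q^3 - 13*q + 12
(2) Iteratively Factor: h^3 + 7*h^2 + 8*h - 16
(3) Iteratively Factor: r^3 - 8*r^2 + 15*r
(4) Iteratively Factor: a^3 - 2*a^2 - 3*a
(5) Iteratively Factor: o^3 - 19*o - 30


(1) = (q + 4)*(q^2 - 4*q + 3) = (q - 3)*(q + 4)*(q - 1)
(2) = (h + 4)*(h^2 + 3*h - 4) = (h - 1)*(h + 4)*(h + 4)
(3) = (r - 3)*(r^2 - 5*r) = r*(r - 3)*(r - 5)
(4) = (a)*(a^2 - 2*a - 3) = a*(a + 1)*(a - 3)
(5) = (o + 3)*(o^2 - 3*o - 10) = (o + 2)*(o + 3)*(o - 5)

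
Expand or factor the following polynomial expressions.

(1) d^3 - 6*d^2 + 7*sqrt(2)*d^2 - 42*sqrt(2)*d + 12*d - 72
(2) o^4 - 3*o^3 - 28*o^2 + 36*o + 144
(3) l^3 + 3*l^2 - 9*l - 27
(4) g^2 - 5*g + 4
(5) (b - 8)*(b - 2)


(1) = (d - 6)*(d + sqrt(2))*(d + 6*sqrt(2))
(2) = (o - 6)*(o - 3)*(o + 2)*(o + 4)
(3) = (l - 3)*(l + 3)^2
(4) = (g - 4)*(g - 1)
(5) = b^2 - 10*b + 16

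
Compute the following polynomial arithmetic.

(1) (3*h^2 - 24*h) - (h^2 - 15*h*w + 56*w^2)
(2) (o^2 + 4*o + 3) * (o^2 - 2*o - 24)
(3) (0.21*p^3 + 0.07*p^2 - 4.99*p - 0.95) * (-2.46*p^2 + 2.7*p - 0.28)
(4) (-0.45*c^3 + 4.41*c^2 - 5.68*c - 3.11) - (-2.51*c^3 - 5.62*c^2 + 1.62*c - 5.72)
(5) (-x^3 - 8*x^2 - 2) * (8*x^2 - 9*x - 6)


(1) = 2*h^2 + 15*h*w - 24*h - 56*w^2
(2) = o^4 + 2*o^3 - 29*o^2 - 102*o - 72
(3) = -0.5166*p^5 + 0.3948*p^4 + 12.4056*p^3 - 11.1556*p^2 - 1.1678*p + 0.266
(4) = 2.06*c^3 + 10.03*c^2 - 7.3*c + 2.61
(5) = -8*x^5 - 55*x^4 + 78*x^3 + 32*x^2 + 18*x + 12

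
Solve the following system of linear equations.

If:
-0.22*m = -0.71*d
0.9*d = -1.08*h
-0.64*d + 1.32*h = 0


Then:
d = 0.00
h = 0.00
m = 0.00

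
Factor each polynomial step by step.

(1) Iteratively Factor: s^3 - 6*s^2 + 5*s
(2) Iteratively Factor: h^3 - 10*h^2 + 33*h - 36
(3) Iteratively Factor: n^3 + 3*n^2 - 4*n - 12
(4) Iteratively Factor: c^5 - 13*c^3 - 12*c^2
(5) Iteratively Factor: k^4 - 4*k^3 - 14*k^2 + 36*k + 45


(1) = (s - 5)*(s^2 - s) = (s - 5)*(s - 1)*(s)
(2) = (h - 4)*(h^2 - 6*h + 9) = (h - 4)*(h - 3)*(h - 3)
(3) = (n - 2)*(n^2 + 5*n + 6) = (n - 2)*(n + 3)*(n + 2)
(4) = (c - 4)*(c^4 + 4*c^3 + 3*c^2) = c*(c - 4)*(c^3 + 4*c^2 + 3*c) = c*(c - 4)*(c + 3)*(c^2 + c) = c*(c - 4)*(c + 1)*(c + 3)*(c)
(5) = (k - 3)*(k^3 - k^2 - 17*k - 15) = (k - 3)*(k + 3)*(k^2 - 4*k - 5) = (k - 5)*(k - 3)*(k + 3)*(k + 1)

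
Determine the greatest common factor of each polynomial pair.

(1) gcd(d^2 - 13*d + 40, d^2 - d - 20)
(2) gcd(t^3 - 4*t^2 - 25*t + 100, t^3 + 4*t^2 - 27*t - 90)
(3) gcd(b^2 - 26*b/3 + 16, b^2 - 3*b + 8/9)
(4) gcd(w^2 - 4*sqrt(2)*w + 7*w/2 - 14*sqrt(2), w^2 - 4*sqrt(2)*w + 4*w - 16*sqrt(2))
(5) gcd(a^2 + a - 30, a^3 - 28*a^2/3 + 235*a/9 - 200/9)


(1) = gcd((d - 8)*(d - 5), (d - 5)*(d + 4)) = d - 5
(2) = t - 5
(3) = b - 8/3
(4) = gcd((w + 7/2)*(w - 4*sqrt(2)), (w + 4)*(w - 4*sqrt(2))) = w - 4*sqrt(2)
(5) = gcd((a - 5)*(a + 6), (a - 5)*(a - 8/3)*(a - 5/3)) = a - 5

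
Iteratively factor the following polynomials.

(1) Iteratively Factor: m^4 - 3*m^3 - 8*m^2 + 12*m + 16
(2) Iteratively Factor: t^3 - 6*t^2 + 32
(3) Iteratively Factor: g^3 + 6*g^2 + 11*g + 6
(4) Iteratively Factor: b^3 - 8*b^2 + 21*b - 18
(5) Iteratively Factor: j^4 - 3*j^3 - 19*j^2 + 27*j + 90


(1) = (m + 2)*(m^3 - 5*m^2 + 2*m + 8) = (m + 1)*(m + 2)*(m^2 - 6*m + 8) = (m - 4)*(m + 1)*(m + 2)*(m - 2)
(2) = (t + 2)*(t^2 - 8*t + 16) = (t - 4)*(t + 2)*(t - 4)
(3) = (g + 3)*(g^2 + 3*g + 2) = (g + 1)*(g + 3)*(g + 2)
(4) = (b - 3)*(b^2 - 5*b + 6) = (b - 3)^2*(b - 2)
(5) = (j - 3)*(j^3 - 19*j - 30) = (j - 3)*(j + 3)*(j^2 - 3*j - 10) = (j - 3)*(j + 2)*(j + 3)*(j - 5)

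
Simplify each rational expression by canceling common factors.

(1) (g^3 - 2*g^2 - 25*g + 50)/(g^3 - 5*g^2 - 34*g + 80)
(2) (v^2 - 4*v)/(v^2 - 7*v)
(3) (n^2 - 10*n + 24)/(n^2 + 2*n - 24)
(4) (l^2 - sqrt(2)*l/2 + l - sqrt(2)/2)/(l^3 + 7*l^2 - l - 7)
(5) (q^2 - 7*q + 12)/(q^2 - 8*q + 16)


(1) = (g - 5)/(g - 8)
(2) = (v - 4)/(v - 7)
(3) = (n - 6)/(n + 6)
(4) = (2*l - sqrt(2))/(2*l^2 + 12*l - 14)
(5) = (q - 3)/(q - 4)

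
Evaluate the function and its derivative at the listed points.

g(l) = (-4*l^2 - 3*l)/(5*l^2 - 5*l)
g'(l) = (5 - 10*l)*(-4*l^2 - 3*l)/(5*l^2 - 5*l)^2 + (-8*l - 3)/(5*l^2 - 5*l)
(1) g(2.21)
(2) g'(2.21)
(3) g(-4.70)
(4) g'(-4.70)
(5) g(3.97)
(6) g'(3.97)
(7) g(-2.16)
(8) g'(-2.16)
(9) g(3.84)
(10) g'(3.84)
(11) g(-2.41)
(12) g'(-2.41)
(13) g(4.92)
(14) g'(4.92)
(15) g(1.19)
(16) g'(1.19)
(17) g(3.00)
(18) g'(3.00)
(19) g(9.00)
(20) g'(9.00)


(1) = -1.96
(2) = 0.96
(3) = -0.55
(4) = 0.04
(5) = -1.27
(6) = 0.16
(7) = -0.36
(8) = 0.14
(9) = -1.29
(10) = 0.17
(11) = -0.39
(12) = 0.12
(13) = -1.16
(14) = 0.09
(15) = -8.17
(16) = 38.78
(17) = -1.50
(18) = 0.35
(19) = -0.97
(20) = 0.02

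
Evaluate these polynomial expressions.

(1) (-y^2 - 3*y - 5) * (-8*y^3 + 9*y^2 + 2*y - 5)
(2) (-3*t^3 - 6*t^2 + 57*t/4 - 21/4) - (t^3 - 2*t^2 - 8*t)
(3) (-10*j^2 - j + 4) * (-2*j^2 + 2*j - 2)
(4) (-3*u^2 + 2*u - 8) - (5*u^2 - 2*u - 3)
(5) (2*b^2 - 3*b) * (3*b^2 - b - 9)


(1) = 8*y^5 + 15*y^4 + 11*y^3 - 46*y^2 + 5*y + 25
(2) = -4*t^3 - 4*t^2 + 89*t/4 - 21/4
(3) = 20*j^4 - 18*j^3 + 10*j^2 + 10*j - 8
(4) = -8*u^2 + 4*u - 5
(5) = 6*b^4 - 11*b^3 - 15*b^2 + 27*b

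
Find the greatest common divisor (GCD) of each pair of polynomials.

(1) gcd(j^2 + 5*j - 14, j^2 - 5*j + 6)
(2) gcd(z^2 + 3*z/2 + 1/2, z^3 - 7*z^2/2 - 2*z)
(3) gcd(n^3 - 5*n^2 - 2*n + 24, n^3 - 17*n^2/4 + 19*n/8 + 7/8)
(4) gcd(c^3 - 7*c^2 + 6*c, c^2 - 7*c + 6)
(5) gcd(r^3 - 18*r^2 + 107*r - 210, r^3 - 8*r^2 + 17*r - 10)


(1) = gcd((j - 2)*(j + 7), (j - 3)*(j - 2)) = j - 2
(2) = z + 1/2
(3) = 1
(4) = gcd(c*(c - 6)*(c - 1), (c - 6)*(c - 1)) = c^2 - 7*c + 6
(5) = r - 5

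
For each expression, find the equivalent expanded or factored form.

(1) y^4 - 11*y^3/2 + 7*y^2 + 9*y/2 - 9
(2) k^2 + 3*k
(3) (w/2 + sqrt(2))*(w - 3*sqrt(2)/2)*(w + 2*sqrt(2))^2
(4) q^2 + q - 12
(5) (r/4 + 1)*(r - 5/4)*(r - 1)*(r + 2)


(1) = (y - 3)*(y - 2)*(y - 3/2)*(y + 1)
(2) = k*(k + 3)
(3) = w^4/2 + 9*sqrt(2)*w^3/4 + 3*w^2 - 10*sqrt(2)*w - 24
(4) = (q - 3)*(q + 4)
(5) = r^4/4 + 15*r^3/16 - 17*r^2/16 - 21*r/8 + 5/2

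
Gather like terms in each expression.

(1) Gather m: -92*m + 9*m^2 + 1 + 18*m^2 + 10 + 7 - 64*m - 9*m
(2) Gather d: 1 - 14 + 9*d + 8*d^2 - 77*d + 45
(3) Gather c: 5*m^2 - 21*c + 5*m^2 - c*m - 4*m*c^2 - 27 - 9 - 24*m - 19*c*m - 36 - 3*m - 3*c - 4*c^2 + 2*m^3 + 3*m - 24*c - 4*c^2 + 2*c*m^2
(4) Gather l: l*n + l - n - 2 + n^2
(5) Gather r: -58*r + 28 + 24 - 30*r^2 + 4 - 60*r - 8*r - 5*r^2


(1) = 27*m^2 - 165*m + 18
(2) = 8*d^2 - 68*d + 32
(3) = c^2*(-4*m - 8) + c*(2*m^2 - 20*m - 48) + 2*m^3 + 10*m^2 - 24*m - 72
(4) = l*(n + 1) + n^2 - n - 2
(5) = -35*r^2 - 126*r + 56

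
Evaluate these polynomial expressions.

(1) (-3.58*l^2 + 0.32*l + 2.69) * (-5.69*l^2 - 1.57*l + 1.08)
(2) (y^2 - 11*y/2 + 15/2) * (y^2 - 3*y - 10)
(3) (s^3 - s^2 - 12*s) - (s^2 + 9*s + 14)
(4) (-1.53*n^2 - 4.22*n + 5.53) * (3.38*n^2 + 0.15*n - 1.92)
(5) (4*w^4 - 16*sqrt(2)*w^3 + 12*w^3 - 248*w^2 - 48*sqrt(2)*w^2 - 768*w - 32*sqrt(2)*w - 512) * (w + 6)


(1) = 20.3702*l^4 + 3.7998*l^3 - 19.6749*l^2 - 3.8777*l + 2.9052
(2) = y^4 - 17*y^3/2 + 14*y^2 + 65*y/2 - 75
(3) = s^3 - 2*s^2 - 21*s - 14
(4) = -5.1714*n^4 - 14.4931*n^3 + 20.996*n^2 + 8.9319*n - 10.6176
(5) = 4*w^5 - 16*sqrt(2)*w^4 + 36*w^4 - 144*sqrt(2)*w^3 - 176*w^3 - 2256*w^2 - 320*sqrt(2)*w^2 - 5120*w - 192*sqrt(2)*w - 3072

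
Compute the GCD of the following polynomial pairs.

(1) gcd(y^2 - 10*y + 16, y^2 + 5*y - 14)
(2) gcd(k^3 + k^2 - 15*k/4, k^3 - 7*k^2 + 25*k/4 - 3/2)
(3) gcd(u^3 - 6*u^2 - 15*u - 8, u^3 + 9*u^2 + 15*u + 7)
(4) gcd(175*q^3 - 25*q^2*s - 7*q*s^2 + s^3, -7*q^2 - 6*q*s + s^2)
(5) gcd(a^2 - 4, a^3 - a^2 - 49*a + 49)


(1) = y - 2
(2) = 1
(3) = gcd((u - 8)*(u + 1)^2, (u + 1)^2*(u + 7)) = u^2 + 2*u + 1
(4) = 7*q - s
(5) = 1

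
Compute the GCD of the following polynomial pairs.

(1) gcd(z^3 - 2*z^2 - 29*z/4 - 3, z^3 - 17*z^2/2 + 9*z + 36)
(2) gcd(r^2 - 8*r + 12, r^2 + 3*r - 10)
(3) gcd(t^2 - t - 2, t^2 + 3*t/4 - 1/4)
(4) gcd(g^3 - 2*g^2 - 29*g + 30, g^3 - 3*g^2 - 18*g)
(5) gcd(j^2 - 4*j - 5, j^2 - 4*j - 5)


(1) = z^2 - 5*z/2 - 6
(2) = r - 2
(3) = t + 1
(4) = g - 6
(5) = j^2 - 4*j - 5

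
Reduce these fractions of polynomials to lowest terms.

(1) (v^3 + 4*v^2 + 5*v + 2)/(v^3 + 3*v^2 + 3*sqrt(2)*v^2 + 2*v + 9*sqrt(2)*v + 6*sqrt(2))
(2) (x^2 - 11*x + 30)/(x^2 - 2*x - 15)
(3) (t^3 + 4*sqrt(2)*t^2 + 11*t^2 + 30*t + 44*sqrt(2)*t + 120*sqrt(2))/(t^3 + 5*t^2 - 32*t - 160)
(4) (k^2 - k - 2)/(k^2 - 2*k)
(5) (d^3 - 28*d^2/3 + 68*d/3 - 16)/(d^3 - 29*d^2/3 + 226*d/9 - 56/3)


(1) = (v + 1)/(v + 3*sqrt(2))
(2) = (x - 6)/(x + 3)
(3) = (t + 6)/(t - 4*sqrt(2))
(4) = (k + 1)/k
(5) = (3*d - 6)/(3*d - 7)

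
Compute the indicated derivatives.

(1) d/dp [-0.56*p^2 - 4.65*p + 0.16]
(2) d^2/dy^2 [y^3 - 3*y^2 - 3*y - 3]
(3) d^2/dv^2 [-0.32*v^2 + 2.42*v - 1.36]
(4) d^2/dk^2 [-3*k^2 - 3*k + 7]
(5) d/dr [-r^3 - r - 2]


(1) = -1.12*p - 4.65
(2) = 6*y - 6
(3) = -0.640000000000000
(4) = -6
(5) = -3*r^2 - 1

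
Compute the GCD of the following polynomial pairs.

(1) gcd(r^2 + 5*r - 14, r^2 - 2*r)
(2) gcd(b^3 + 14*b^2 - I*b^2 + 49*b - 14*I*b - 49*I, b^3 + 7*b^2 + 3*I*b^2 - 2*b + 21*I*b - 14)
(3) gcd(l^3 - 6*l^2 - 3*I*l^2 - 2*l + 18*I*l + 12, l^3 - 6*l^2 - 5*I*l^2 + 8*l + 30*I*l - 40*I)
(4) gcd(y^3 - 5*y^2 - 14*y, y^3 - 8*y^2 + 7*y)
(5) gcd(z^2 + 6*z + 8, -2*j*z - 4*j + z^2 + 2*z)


(1) = r - 2
(2) = b + 7
(3) = 1
(4) = gcd(y*(y - 7)*(y + 2), y*(y - 7)*(y - 1)) = y^2 - 7*y
(5) = gcd((z + 2)*(z + 4), (-2*j + z)*(z + 2)) = z + 2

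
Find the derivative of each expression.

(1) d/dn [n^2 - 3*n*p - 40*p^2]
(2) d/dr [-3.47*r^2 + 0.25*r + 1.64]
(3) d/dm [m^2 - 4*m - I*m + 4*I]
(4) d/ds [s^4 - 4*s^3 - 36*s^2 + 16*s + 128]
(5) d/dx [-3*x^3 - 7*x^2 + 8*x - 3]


(1) = 2*n - 3*p
(2) = 0.25 - 6.94*r
(3) = 2*m - 4 - I
(4) = 4*s^3 - 12*s^2 - 72*s + 16
(5) = -9*x^2 - 14*x + 8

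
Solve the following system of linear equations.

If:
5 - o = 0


Then:
o = 5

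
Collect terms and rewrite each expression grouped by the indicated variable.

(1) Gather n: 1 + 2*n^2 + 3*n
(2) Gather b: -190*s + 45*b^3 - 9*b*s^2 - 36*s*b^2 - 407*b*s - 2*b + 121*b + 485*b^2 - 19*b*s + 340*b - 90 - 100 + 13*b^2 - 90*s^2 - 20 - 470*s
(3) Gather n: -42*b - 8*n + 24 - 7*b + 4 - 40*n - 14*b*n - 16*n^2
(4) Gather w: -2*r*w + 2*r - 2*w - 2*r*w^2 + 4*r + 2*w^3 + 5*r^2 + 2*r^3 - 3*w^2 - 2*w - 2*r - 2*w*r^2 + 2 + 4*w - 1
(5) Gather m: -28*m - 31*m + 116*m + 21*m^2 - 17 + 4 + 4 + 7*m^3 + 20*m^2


(1) = 2*n^2 + 3*n + 1
(2) = 45*b^3 + b^2*(498 - 36*s) + b*(-9*s^2 - 426*s + 459) - 90*s^2 - 660*s - 210
(3) = -49*b - 16*n^2 + n*(-14*b - 48) + 28
(4) = 2*r^3 + 5*r^2 + 4*r + 2*w^3 + w^2*(-2*r - 3) + w*(-2*r^2 - 2*r) + 1
(5) = 7*m^3 + 41*m^2 + 57*m - 9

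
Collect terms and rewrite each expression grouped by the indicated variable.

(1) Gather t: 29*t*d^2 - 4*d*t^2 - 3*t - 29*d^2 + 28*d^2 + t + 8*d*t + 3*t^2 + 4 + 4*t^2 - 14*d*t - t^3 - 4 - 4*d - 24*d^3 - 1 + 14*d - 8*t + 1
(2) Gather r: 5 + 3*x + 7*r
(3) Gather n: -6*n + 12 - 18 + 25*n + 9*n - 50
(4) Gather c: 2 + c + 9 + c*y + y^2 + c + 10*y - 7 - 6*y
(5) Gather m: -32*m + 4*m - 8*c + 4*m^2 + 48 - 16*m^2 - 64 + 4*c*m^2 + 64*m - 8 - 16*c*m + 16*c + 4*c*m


(1) = -24*d^3 - d^2 + 10*d - t^3 + t^2*(7 - 4*d) + t*(29*d^2 - 6*d - 10)
(2) = 7*r + 3*x + 5
(3) = 28*n - 56
(4) = c*(y + 2) + y^2 + 4*y + 4
(5) = 8*c + m^2*(4*c - 12) + m*(36 - 12*c) - 24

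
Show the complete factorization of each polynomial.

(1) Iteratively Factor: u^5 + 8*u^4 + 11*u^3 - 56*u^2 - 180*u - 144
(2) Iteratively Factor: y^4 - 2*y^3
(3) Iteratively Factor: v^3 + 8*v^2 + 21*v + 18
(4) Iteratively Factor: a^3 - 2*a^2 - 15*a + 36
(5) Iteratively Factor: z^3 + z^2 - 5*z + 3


(1) = (u + 2)*(u^4 + 6*u^3 - u^2 - 54*u - 72) = (u - 3)*(u + 2)*(u^3 + 9*u^2 + 26*u + 24) = (u - 3)*(u + 2)*(u + 3)*(u^2 + 6*u + 8) = (u - 3)*(u + 2)^2*(u + 3)*(u + 4)
(2) = (y)*(y^3 - 2*y^2) = y*(y - 2)*(y^2) = y^2*(y - 2)*(y)
(3) = (v + 2)*(v^2 + 6*v + 9) = (v + 2)*(v + 3)*(v + 3)
(4) = (a - 3)*(a^2 + a - 12) = (a - 3)*(a + 4)*(a - 3)
(5) = (z + 3)*(z^2 - 2*z + 1) = (z - 1)*(z + 3)*(z - 1)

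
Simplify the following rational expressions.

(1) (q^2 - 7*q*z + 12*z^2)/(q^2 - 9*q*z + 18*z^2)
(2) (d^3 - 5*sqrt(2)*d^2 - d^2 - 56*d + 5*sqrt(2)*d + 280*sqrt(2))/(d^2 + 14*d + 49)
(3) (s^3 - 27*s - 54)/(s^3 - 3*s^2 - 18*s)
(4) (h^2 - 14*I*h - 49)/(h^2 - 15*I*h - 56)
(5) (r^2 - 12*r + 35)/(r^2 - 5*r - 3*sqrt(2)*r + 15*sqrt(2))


(1) = (-q + 4*z)/(-q + 6*z)
(2) = (d^2 + d*(-8 - 5*sqrt(2)) + 40*sqrt(2))/(d + 7)
(3) = (s + 3)/s
(4) = (h - 7*I)/(h - 8*I)
(5) = (r - 7)/(r - 3*sqrt(2))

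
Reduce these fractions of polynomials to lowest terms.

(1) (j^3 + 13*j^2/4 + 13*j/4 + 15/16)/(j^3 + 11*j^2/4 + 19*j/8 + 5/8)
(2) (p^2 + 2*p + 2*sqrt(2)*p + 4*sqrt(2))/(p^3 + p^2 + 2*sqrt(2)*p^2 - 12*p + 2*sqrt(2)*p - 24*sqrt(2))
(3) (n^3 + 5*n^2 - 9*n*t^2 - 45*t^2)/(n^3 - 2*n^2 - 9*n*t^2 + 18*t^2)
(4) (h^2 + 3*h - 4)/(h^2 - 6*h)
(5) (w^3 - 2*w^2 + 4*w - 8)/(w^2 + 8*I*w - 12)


(1) = (2*j + 3)/(2*j + 2)
(2) = (p + 2)/(p^2 + p - 12)
(3) = (n + 5)/(n - 2)
(4) = (h^2 + 3*h - 4)/(h^2 - 6*h)
(5) = (w^2 + w*(-2 - 2*I) + 4*I)/(w + 6*I)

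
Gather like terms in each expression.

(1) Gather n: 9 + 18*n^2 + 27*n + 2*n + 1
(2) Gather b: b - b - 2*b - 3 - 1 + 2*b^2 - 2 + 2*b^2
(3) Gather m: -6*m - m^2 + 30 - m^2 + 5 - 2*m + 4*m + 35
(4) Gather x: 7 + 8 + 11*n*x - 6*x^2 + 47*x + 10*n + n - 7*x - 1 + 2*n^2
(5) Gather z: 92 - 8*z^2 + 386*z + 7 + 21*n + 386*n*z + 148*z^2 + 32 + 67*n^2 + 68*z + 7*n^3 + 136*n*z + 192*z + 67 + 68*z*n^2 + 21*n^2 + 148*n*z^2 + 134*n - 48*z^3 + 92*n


(1) = 18*n^2 + 29*n + 10
(2) = 4*b^2 - 2*b - 6
(3) = -2*m^2 - 4*m + 70
(4) = 2*n^2 + 11*n - 6*x^2 + x*(11*n + 40) + 14
(5) = 7*n^3 + 88*n^2 + 247*n - 48*z^3 + z^2*(148*n + 140) + z*(68*n^2 + 522*n + 646) + 198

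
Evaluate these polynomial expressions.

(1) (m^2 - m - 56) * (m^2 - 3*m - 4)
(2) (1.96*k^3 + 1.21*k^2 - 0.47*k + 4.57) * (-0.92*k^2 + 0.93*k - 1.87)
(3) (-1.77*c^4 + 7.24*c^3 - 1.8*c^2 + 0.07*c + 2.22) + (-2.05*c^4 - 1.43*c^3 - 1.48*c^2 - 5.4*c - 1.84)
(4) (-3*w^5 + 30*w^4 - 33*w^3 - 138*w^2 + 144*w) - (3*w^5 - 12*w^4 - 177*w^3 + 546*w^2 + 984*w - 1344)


(1) = m^4 - 4*m^3 - 57*m^2 + 172*m + 224
(2) = -1.8032*k^5 + 0.7096*k^4 - 2.1075*k^3 - 6.9042*k^2 + 5.129*k - 8.5459
(3) = -3.82*c^4 + 5.81*c^3 - 3.28*c^2 - 5.33*c + 0.38
(4) = -6*w^5 + 42*w^4 + 144*w^3 - 684*w^2 - 840*w + 1344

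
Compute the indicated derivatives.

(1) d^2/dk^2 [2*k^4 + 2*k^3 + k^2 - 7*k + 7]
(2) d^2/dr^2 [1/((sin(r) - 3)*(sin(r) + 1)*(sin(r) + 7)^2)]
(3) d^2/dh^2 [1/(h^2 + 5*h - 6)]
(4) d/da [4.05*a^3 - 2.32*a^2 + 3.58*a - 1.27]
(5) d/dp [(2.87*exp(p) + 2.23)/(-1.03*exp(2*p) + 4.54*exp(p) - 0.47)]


(1) = 24*k^2 + 12*k + 2
(2) = 4*(-4*sin(r)^5 - 9*sin(r)^4 + 14*sin(r)^3 + 14*sin(r)^2 - 210*sin(r) + 227)/((sin(r) - 3)^3*(sin(r) + 1)^2*(sin(r) + 7)^4)
(3) = 2*(-h^2 - 5*h + (2*h + 5)^2 + 6)/(h^2 + 5*h - 6)^3
(4) = 12.15*a^2 - 4.64*a + 3.58
(5) = (2.9561*exp(2*p) + 4.5938*exp(p) - 11.4731)*exp(p)/(1.0609*exp(4*p) - 9.3524*exp(3*p) + 21.5798*exp(2*p) - 4.2676*exp(p) + 0.2209)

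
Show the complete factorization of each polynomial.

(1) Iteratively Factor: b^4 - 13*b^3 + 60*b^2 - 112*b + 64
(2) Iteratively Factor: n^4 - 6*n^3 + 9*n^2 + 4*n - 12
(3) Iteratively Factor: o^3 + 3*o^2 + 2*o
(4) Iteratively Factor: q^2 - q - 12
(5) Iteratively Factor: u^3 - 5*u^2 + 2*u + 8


(1) = (b - 4)*(b^3 - 9*b^2 + 24*b - 16) = (b - 4)^2*(b^2 - 5*b + 4) = (b - 4)^2*(b - 1)*(b - 4)
(2) = (n + 1)*(n^3 - 7*n^2 + 16*n - 12) = (n - 2)*(n + 1)*(n^2 - 5*n + 6) = (n - 3)*(n - 2)*(n + 1)*(n - 2)
(3) = (o + 2)*(o^2 + o) = (o + 1)*(o + 2)*(o)
(4) = (q + 3)*(q - 4)
(5) = (u - 2)*(u^2 - 3*u - 4) = (u - 4)*(u - 2)*(u + 1)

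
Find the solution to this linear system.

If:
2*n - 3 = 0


Then:
n = 3/2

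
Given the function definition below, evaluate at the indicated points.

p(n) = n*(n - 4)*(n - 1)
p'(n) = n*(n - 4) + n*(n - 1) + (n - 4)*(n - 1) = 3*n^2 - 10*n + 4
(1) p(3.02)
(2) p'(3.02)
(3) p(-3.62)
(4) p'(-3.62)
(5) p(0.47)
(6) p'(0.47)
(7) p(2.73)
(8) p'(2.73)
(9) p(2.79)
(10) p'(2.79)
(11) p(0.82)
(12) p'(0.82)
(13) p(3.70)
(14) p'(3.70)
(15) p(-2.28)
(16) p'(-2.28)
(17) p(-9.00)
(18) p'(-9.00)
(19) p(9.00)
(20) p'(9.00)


(1) = -5.98
(2) = 1.16
(3) = -127.44
(4) = 79.51
(5) = 0.88
(6) = -0.04
(7) = -6.00
(8) = -0.94
(9) = -6.04
(10) = -0.55
(11) = 0.47
(12) = -2.18
(13) = -3.00
(14) = 8.07
(15) = -46.96
(16) = 42.40
(17) = -1170.00
(18) = 337.00
(19) = 360.00
(20) = 157.00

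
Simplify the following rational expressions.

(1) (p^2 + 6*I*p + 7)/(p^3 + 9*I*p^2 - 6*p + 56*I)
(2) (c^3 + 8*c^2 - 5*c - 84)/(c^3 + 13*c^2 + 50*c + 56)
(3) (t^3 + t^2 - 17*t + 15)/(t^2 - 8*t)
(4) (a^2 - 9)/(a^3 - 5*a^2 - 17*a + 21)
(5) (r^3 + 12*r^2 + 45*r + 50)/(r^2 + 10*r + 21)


(1) = (p - I)/(p^2 + 2*I*p + 8)
(2) = (c - 3)/(c + 2)
(3) = (t^3 + t^2 - 17*t + 15)/(t^2 - 8*t)
(4) = (a - 3)/(a^2 - 8*a + 7)
(5) = (r^3 + 12*r^2 + 45*r + 50)/(r^2 + 10*r + 21)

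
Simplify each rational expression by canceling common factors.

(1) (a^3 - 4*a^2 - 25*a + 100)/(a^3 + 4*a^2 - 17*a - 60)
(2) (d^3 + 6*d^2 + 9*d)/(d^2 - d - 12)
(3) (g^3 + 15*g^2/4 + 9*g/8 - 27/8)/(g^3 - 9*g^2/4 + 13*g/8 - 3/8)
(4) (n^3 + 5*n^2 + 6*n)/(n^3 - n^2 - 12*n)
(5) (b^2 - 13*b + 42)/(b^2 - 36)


(1) = (a - 5)/(a + 3)
(2) = (d^2 + 3*d)/(d - 4)
(3) = (2*g^2 + 9*g + 9)/(2*g^2 - 3*g + 1)
(4) = (n + 2)/(n - 4)
(5) = (b - 7)/(b + 6)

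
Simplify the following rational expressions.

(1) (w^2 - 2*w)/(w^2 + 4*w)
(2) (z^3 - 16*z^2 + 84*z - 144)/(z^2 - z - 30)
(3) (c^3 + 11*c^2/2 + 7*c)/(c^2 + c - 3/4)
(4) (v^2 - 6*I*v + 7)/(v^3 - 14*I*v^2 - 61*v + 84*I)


(1) = (w - 2)/(w + 4)
(2) = (z^2 - 10*z + 24)/(z + 5)
(3) = (4*c^3 + 22*c^2 + 28*c)/(4*c^2 + 4*c - 3)
(4) = (v + I)/(v^2 - 7*I*v - 12)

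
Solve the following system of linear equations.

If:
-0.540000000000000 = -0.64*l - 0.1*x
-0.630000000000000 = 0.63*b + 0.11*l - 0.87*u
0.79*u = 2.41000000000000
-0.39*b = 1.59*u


Then:
b = -12.44
l = 89.63
u = 3.05
x = -568.24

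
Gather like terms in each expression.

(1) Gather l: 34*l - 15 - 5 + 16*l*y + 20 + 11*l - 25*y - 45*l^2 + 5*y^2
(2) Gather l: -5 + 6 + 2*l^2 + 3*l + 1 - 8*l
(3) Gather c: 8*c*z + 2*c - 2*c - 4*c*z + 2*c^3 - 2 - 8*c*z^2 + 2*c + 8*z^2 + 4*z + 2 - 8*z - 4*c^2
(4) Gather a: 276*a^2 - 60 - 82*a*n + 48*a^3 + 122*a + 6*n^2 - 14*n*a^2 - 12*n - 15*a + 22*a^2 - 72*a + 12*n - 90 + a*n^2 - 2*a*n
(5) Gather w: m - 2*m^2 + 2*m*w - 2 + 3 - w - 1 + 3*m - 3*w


(1) = -45*l^2 + l*(16*y + 45) + 5*y^2 - 25*y
(2) = 2*l^2 - 5*l + 2
(3) = 2*c^3 - 4*c^2 + c*(-8*z^2 + 4*z + 2) + 8*z^2 - 4*z
(4) = 48*a^3 + a^2*(298 - 14*n) + a*(n^2 - 84*n + 35) + 6*n^2 - 150
(5) = -2*m^2 + 4*m + w*(2*m - 4)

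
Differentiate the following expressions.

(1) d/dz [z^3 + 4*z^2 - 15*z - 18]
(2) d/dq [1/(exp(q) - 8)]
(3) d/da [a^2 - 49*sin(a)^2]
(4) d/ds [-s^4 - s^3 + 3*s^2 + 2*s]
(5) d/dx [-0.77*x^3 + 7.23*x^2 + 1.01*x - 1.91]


(1) = 3*z^2 + 8*z - 15
(2) = -exp(q)/(exp(q) - 8)^2
(3) = 2*a - 49*sin(2*a)
(4) = -4*s^3 - 3*s^2 + 6*s + 2
(5) = -2.31*x^2 + 14.46*x + 1.01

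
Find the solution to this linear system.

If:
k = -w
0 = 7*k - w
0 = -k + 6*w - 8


Then:
No Solution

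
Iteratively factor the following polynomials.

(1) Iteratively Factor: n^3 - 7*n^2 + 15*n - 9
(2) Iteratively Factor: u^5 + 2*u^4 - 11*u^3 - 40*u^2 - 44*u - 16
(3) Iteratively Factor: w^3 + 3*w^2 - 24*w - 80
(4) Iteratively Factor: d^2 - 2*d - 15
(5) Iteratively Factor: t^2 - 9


(1) = (n - 1)*(n^2 - 6*n + 9) = (n - 3)*(n - 1)*(n - 3)
(2) = (u + 2)*(u^4 - 11*u^2 - 18*u - 8) = (u + 1)*(u + 2)*(u^3 - u^2 - 10*u - 8) = (u - 4)*(u + 1)*(u + 2)*(u^2 + 3*u + 2) = (u - 4)*(u + 1)*(u + 2)^2*(u + 1)
(3) = (w + 4)*(w^2 - w - 20) = (w - 5)*(w + 4)*(w + 4)
(4) = (d - 5)*(d + 3)
(5) = (t - 3)*(t + 3)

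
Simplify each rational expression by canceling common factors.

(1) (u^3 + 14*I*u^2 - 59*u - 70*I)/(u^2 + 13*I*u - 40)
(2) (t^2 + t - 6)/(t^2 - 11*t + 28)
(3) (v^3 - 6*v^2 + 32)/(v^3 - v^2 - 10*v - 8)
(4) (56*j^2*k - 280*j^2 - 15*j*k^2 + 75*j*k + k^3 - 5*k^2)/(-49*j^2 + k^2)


(1) = (u^2 + 9*I*u - 14)/(u + 8*I)
(2) = (t^2 + t - 6)/(t^2 - 11*t + 28)
(3) = (v - 4)/(v + 1)
(4) = (-8*j*k + 40*j + k^2 - 5*k)/(7*j + k)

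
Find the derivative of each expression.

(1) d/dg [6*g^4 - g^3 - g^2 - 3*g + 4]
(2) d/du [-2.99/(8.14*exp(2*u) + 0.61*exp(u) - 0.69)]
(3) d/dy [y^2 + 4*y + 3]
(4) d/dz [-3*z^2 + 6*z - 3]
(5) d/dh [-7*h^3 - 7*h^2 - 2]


(1) = 24*g^3 - 3*g^2 - 2*g - 3
(2) = (48.6772*exp(u) + 1.8239)*exp(u)/(8.14*exp(2*u) + 0.61*exp(u) - 0.69)^2
(3) = 2*y + 4
(4) = 6 - 6*z
(5) = 7*h*(-3*h - 2)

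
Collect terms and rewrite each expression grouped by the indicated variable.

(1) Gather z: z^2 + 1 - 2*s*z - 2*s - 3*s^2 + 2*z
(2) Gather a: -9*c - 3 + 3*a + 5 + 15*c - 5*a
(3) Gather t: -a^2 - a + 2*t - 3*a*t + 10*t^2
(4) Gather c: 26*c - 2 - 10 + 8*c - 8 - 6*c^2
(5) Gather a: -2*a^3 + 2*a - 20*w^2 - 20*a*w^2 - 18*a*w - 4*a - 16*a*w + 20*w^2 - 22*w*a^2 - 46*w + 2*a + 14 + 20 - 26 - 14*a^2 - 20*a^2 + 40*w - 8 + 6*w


(1) = -3*s^2 - 2*s + z^2 + z*(2 - 2*s) + 1
(2) = -2*a + 6*c + 2
(3) = -a^2 - a + 10*t^2 + t*(2 - 3*a)
(4) = -6*c^2 + 34*c - 20
(5) = -2*a^3 + a^2*(-22*w - 34) + a*(-20*w^2 - 34*w)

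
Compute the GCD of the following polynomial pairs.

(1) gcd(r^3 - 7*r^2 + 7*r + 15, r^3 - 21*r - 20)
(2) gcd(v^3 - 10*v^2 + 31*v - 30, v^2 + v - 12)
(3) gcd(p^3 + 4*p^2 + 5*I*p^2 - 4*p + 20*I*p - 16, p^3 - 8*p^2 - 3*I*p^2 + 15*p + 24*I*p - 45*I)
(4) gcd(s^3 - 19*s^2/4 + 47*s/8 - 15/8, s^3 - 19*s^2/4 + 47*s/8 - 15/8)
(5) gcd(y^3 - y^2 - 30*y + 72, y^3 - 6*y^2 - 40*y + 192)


(1) = r^2 - 4*r - 5
(2) = gcd((v - 5)*(v - 3)*(v - 2), (v - 3)*(v + 4)) = v - 3
(3) = 1
(4) = gcd((s - 3)*(s - 5/4)*(s - 1/2), (s - 3)*(s - 5/4)*(s - 1/2)) = s^3 - 19*s^2/4 + 47*s/8 - 15/8
(5) = y^2 + 2*y - 24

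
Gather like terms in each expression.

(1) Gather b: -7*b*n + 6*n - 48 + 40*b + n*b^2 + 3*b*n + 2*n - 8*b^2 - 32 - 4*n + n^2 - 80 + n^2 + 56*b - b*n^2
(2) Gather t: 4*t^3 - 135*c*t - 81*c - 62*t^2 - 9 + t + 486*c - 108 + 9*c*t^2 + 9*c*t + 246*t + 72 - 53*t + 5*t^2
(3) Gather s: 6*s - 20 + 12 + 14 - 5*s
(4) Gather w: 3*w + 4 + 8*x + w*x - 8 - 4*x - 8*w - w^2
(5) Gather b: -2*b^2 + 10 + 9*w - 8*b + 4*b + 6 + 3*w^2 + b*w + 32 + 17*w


(1) = b^2*(n - 8) + b*(-n^2 - 4*n + 96) + 2*n^2 + 4*n - 160
(2) = 405*c + 4*t^3 + t^2*(9*c - 57) + t*(194 - 126*c) - 45
(3) = s + 6
(4) = -w^2 + w*(x - 5) + 4*x - 4
(5) = -2*b^2 + b*(w - 4) + 3*w^2 + 26*w + 48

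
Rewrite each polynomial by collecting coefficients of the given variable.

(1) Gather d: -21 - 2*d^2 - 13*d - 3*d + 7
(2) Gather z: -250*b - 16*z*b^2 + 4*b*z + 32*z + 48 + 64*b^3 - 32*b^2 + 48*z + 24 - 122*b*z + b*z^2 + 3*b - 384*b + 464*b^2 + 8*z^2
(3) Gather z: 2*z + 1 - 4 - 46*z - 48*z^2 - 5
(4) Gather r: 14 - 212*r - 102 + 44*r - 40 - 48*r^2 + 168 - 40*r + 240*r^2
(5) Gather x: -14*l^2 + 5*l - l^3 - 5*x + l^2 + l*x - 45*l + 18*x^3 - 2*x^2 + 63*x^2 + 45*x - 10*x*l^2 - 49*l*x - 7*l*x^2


(1) = -2*d^2 - 16*d - 14
(2) = 64*b^3 + 432*b^2 - 631*b + z^2*(b + 8) + z*(-16*b^2 - 118*b + 80) + 72
(3) = -48*z^2 - 44*z - 8
(4) = 192*r^2 - 208*r + 40
(5) = -l^3 - 13*l^2 - 40*l + 18*x^3 + x^2*(61 - 7*l) + x*(-10*l^2 - 48*l + 40)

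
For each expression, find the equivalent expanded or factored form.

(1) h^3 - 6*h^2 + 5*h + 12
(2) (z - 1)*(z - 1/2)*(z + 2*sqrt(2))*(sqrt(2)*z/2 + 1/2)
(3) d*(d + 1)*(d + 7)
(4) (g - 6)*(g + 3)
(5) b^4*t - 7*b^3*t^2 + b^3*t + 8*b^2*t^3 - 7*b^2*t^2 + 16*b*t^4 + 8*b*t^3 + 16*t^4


(1) = (h - 4)*(h - 3)*(h + 1)
(2) = sqrt(2)*z^4/2 - 3*sqrt(2)*z^3/4 + 5*z^3/2 - 15*z^2/4 + 5*sqrt(2)*z^2/4 - 3*sqrt(2)*z/2 + 5*z/4 + sqrt(2)/2
(3) = d^3 + 8*d^2 + 7*d
(4) = g^2 - 3*g - 18
(5) = (b - 4*t)^2*(b + t)*(b*t + t)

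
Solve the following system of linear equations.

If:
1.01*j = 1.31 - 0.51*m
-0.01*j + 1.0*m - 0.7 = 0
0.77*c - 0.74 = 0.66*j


Then:
c = 1.77
j = 0.94
m = 0.71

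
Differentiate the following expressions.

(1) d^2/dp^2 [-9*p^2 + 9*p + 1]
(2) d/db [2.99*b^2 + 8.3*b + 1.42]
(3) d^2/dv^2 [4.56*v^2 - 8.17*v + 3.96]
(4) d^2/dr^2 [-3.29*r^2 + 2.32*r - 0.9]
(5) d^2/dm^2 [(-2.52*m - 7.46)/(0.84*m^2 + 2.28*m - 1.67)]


(1) = -18
(2) = 5.98*b + 8.3
(3) = 9.12000000000000
(4) = -6.58000000000000
(5) = (-(1.68*m + 2.28)*(2.52*m + 7.46)*(3.36*m + 4.56) + (12.7008*m + 24.024)*(0.84*m^2 + 2.28*m - 1.67))/(0.84*m^2 + 2.28*m - 1.67)^3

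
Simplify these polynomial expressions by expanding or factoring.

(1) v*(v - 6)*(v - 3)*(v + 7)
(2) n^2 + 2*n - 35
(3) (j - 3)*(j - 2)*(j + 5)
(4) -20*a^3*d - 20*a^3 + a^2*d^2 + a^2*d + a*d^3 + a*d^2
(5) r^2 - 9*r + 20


(1) = v^4 - 2*v^3 - 45*v^2 + 126*v
(2) = (n - 5)*(n + 7)
(3) = j^3 - 19*j + 30
(4) = (-4*a + d)*(5*a + d)*(a*d + a)
(5) = (r - 5)*(r - 4)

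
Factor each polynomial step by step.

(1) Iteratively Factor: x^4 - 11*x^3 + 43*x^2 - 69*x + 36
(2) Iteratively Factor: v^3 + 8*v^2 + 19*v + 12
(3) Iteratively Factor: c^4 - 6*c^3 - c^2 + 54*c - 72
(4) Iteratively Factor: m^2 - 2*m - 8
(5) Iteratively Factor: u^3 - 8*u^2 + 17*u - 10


(1) = (x - 4)*(x^3 - 7*x^2 + 15*x - 9) = (x - 4)*(x - 1)*(x^2 - 6*x + 9) = (x - 4)*(x - 3)*(x - 1)*(x - 3)
(2) = (v + 4)*(v^2 + 4*v + 3) = (v + 3)*(v + 4)*(v + 1)
(3) = (c - 3)*(c^3 - 3*c^2 - 10*c + 24) = (c - 3)*(c + 3)*(c^2 - 6*c + 8) = (c - 4)*(c - 3)*(c + 3)*(c - 2)
(4) = (m + 2)*(m - 4)
(5) = (u - 5)*(u^2 - 3*u + 2) = (u - 5)*(u - 1)*(u - 2)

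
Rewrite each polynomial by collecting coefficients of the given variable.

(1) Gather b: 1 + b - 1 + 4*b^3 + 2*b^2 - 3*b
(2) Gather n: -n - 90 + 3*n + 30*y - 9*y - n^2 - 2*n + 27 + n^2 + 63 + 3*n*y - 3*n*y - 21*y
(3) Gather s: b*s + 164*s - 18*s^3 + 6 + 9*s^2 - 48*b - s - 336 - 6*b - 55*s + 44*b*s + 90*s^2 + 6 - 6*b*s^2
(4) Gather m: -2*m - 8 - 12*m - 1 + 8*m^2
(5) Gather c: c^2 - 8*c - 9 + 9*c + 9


(1) = 4*b^3 + 2*b^2 - 2*b
(2) = 0
(3) = -54*b - 18*s^3 + s^2*(99 - 6*b) + s*(45*b + 108) - 324
(4) = 8*m^2 - 14*m - 9
(5) = c^2 + c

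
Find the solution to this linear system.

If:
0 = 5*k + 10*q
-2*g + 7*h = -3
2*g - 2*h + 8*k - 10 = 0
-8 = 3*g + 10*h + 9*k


Then:
g = -56/17
h = -163/119
k = 206/119
q = -103/119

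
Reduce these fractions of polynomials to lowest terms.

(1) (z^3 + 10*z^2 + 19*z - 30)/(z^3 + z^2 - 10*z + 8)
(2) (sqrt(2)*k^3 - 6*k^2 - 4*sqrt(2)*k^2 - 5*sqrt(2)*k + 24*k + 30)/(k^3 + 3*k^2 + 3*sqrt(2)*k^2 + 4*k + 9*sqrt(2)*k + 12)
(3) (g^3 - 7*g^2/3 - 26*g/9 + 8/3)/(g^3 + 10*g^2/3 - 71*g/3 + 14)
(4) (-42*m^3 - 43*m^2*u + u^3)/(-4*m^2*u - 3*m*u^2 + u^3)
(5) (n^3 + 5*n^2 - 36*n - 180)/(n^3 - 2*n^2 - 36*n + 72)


(1) = (z^2 + 11*z + 30)/(z^2 + 2*z - 8)
(2) = (sqrt(2)*k^3 + k^2*(-6 - 4*sqrt(2)) + k*(24 - 5*sqrt(2)) + 30)/(k^3 + k^2*(3 + 3*sqrt(2)) + k*(4 + 9*sqrt(2)) + 12)
(3) = (3*g + 4)/(3*g + 21)
(4) = (-42*m^2 - m*u + u^2)/(-4*m*u + u^2)
(5) = (n + 5)/(n - 2)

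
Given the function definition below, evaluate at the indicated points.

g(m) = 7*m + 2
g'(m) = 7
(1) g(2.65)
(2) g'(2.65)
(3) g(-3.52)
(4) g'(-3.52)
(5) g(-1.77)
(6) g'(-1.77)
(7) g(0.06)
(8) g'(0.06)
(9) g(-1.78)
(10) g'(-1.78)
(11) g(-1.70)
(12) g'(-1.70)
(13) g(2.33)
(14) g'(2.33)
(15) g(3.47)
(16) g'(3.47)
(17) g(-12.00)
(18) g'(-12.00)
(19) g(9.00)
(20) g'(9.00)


(1) = 20.55
(2) = 7.00
(3) = -22.64
(4) = 7.00
(5) = -10.39
(6) = 7.00
(7) = 2.42
(8) = 7.00
(9) = -10.46
(10) = 7.00
(11) = -9.90
(12) = 7.00
(13) = 18.31
(14) = 7.00
(15) = 26.29
(16) = 7.00
(17) = -82.00
(18) = 7.00
(19) = 65.00
(20) = 7.00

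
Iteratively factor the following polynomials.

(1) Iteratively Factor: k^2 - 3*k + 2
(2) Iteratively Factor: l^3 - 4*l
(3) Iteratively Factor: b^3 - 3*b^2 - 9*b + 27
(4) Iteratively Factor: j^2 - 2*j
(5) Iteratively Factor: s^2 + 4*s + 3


(1) = (k - 1)*(k - 2)
(2) = (l - 2)*(l^2 + 2*l) = (l - 2)*(l + 2)*(l)
(3) = (b + 3)*(b^2 - 6*b + 9) = (b - 3)*(b + 3)*(b - 3)
(4) = (j - 2)*(j)
(5) = (s + 3)*(s + 1)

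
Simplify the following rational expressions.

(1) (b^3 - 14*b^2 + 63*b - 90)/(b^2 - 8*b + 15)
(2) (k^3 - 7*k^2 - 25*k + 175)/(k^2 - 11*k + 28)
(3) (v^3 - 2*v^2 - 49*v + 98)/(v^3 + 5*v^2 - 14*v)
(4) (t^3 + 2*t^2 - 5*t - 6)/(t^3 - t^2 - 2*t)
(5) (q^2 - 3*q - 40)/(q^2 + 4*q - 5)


(1) = b - 6
(2) = (k^2 - 25)/(k - 4)
(3) = (v - 7)/v
(4) = (t + 3)/t
(5) = (q - 8)/(q - 1)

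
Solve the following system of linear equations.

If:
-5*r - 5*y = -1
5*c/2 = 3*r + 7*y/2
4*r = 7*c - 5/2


Then:
c = 3/10
r = -1/10
y = 3/10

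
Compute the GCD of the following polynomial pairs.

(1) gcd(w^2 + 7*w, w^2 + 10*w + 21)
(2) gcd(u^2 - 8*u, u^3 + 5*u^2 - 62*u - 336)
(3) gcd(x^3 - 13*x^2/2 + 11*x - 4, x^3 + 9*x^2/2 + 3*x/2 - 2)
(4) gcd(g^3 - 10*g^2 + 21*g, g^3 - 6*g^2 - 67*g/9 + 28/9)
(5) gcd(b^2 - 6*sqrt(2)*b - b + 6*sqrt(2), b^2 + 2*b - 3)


(1) = w + 7
(2) = gcd(u*(u - 8), (u - 8)*(u + 6)*(u + 7)) = u - 8
(3) = x - 1/2
(4) = g - 7
(5) = b - 1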